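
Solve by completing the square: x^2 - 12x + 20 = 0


Start: x^2 - 12x + 20 = 0
Move constant: x^2 - 12x = -20
Half of -12 is -6, squared is 36
Add 36 to both sides: x^2 - 12x + 36 = 16
(x - 6)^2 = 16
x - 6 = ±4
x = 6 + 4 = 10 or x = 6 - 4 = 2

x = 2, x = 10


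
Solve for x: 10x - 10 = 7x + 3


Starting with: 10x - 10 = 7x + 3
Move all x terms to left: (10 - 7)x = 3 + 10
Simplify: 3x = 13
Divide both sides by 3: x = 13/3

x = 13/3


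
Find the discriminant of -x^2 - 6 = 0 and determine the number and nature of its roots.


For ax^2 + bx + c = 0, discriminant D = b^2 - 4ac
Here a = -1, b = 0, c = -6
D = (0)^2 - 4(-1)(-6) = 0 - 24 = -24

D = -24 < 0
The equation has no real roots (2 complex conjugate roots).

Discriminant = -24, no real roots (2 complex conjugate roots)


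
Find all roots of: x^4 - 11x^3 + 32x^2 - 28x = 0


The constant term is 0, so x = 0 is a root. Factor out x:
  x^3 - 11x^2 + 32x - 28 = 0
Let p(x) = x^3 - 11x^2 + 32x - 28. By the rational root theorem (leading coefficient 1), any rational root is an integer divisor of 28: try ±1, ±2, ... in turn.
Test x = 1: value = -6 ≠ 0.
Test x = -1: value = -72 ≠ 0.
Test x = 2: value = 0 ✓, so (x - 2) is a factor.
Synthetic division by (x - 2): bring down 1; 1(2) - 11 = -9; (-9)(2) + 32 = 14; 14(2) - 28 = 0 → quotient x^2 - 9x + 14, remainder 0.
Solve the quadratic x^2 - 9x + 14 = 0: discriminant = (-9)^2 - 4(1)(14) = 81 - 56 = 25.
sqrt(25) = 5, so x = (9 ± 5)/2: x = 7 or x = 2.
Collecting all roots found:

x = 0, x = 2 (multiplicity 2), x = 7


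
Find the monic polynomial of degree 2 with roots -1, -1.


A monic polynomial with roots -1, -1 is:
p(x) = (x + 1)(x + 1)
After multiplying by (x + 1): x + 1
After multiplying by (x + 1): x^2 + 2x + 1

x^2 + 2x + 1


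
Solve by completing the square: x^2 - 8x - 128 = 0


Start: x^2 - 8x - 128 = 0
Move constant: x^2 - 8x = 128
Half of -8 is -4, squared is 16
Add 16 to both sides: x^2 - 8x + 16 = 144
(x - 4)^2 = 144
x - 4 = ±12
x = 4 + 12 = 16 or x = 4 - 12 = -8

x = -8, x = 16


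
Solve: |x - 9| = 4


An absolute value equation |expr| = 4 gives two cases:
Case 1: x - 9 = 4
  x = 13, so x = 13
Case 2: x - 9 = -4
  x = 5, so x = 5

x = 5, x = 13


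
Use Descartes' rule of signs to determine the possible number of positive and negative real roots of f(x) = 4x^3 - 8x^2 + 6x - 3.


Descartes' rule of signs:

For positive roots, count sign changes in f(x) = 4x^3 - 8x^2 + 6x - 3:
Signs of coefficients: +, -, +, -
Number of sign changes: 3
Possible positive real roots: 3, 1

For negative roots, examine f(-x) = -4x^3 - 8x^2 - 6x - 3:
Signs of coefficients: -, -, -, -
Number of sign changes: 0
Possible negative real roots: 0

Positive roots: 3 or 1; Negative roots: 0


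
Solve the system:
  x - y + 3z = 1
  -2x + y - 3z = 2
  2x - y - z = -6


Using Cramer's rule. Expand each determinant along the first row.
D  = 1*[1*(-1) - (-3)*(-1)] - (-1)*[(-2)*(-1) - (-3)*2] + 3*[(-2)*(-1) - 1*2]
  = 1*(-4) - (-1)*(8) + 3*(0) = 4
Dx = 1*[1*(-1) - (-3)*(-1)] - (-1)*[2*(-1) - (-3)*(-6)] + 3*[2*(-1) - 1*(-6)]
  = 1*(-4) - (-1)*(-20) + 3*(4) = -12
Dy = 1*[2*(-1) - (-3)*(-6)] - 1*[(-2)*(-1) - (-3)*2] + 3*[(-2)*(-6) - 2*2]
  = 1*(-20) - 1*(8) + 3*(8) = -4
Dz = 1*[1*(-6) - 2*(-1)] - (-1)*[(-2)*(-6) - 2*2] + 1*[(-2)*(-1) - 1*2]
  = 1*(-4) - (-1)*(8) + 1*(0) = 4
x = Dx/D = -12/4 = -3, y = Dy/D = -4/4 = -1, z = Dz/D = 4/4 = 1
Check eq1: (1)(-3) + (-1)(-1) + (3)(1) = 1 = 1 ✓
Check eq2: (-2)(-3) + (1)(-1) + (-3)(1) = 2 = 2 ✓
Check eq3: (2)(-3) + (-1)(-1) + (-1)(1) = -6 = -6 ✓

x = -3, y = -1, z = 1


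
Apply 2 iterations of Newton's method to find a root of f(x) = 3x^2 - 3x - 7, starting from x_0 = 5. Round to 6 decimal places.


Newton's method: x_(n+1) = x_n - f(x_n)/f'(x_n)
f(x) = 3x^2 - 3x - 7
f'(x) = 6x - 3

Iteration 1:
  f(5.000000) = 53.000000
  f'(5.000000) = 27.000000
  x_1 = 5.000000 - (53.000000)/(27.000000) = 3.037037

Iteration 2:
  f(3.037037) = 11.559671
  f'(3.037037) = 15.222222
  x_2 = 3.037037 - (11.559671)/(15.222222) = 2.277643

x_2 = 2.277643


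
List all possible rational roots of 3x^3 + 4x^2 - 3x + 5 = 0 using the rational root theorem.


Rational root theorem: possible roots are ±p/q where:
  p divides the constant term (5): p ∈ {1, 5}
  q divides the leading coefficient (3): q ∈ {1, 3}

All possible rational roots: -5, -5/3, -1, -1/3, 1/3, 1, 5/3, 5

-5, -5/3, -1, -1/3, 1/3, 1, 5/3, 5


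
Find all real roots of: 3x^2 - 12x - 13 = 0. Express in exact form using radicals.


Using the quadratic formula: x = (-b ± sqrt(b^2 - 4ac)) / (2a)
Here a = 3, b = -12, c = -13
Discriminant = b^2 - 4ac = (-12)^2 - 4(3)(-13) = 144 + 156 = 300
Since discriminant = 300 > 0, there are two real roots.
x = (12 ± 10*sqrt(3)) / 6
Simplifying: x = (6 ± 5*sqrt(3)) / 3
Numerically: x ≈ 4.8868 or x ≈ -0.8868

x = (6 + 5*sqrt(3)) / 3 or x = (6 - 5*sqrt(3)) / 3


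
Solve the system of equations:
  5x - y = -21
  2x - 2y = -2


Using Cramer's rule:
Determinant D = (5)(-2) - (2)(-1) = -10 + 2 = -8
Dx = (-21)(-2) - (-2)(-1) = 42 - 2 = 40
Dy = (5)(-2) - (2)(-21) = -10 + 42 = 32
x = Dx/D = 40/-8 = -5
y = Dy/D = 32/-8 = -4

x = -5, y = -4


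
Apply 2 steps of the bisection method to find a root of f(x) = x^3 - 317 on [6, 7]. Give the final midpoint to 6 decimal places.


f(x) = x^3 - 317
f(6) = -101 < 0
f(7) = 26 > 0

Step 1: midpoint = (6.000000 + 7.000000)/2 = 6.500000
  f(6.500000) = -42.375000
  f(mid) < 0, so root is in [6.500000, 7.000000]

Step 2: midpoint = (6.500000 + 7.000000)/2 = 6.750000
  f(6.750000) = -9.453125
  f(mid) < 0, so root is in [6.750000, 7.000000]

midpoint = 6.750000


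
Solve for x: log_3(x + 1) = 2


Convert to exponential form: x + 1 = 3^2 = 9
x = 9 - 1 = 8
Check: log_3(8 + 1) = log_3(9) = log_3(9) = 2 ✓

x = 8


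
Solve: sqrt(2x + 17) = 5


Square both sides: 2x + 17 = 5^2 = 25
2x = 25 - 17 = 8
x = 4
Check: sqrt(2*4 + 17) = sqrt(25) = 5 ✓

x = 4


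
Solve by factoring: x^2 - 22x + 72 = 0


We need two numbers that multiply to 72 and add to -22.
Those numbers are -18 and -4 (since (-18) * (-4) = 72 and (-18) + (-4) = -22).
So x^2 - 22x + 72 = (x - 18)(x - 4) = 0
Setting each factor to zero: x = 18 or x = 4

x = 4, x = 18


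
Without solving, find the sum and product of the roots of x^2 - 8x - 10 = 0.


By Vieta's formulas for ax^2 + bx + c = 0:
  Sum of roots = -b/a
  Product of roots = c/a

Here a = 1, b = -8, c = -10
Sum = -(-8)/1 = 8
Product = -10/1 = -10

Sum = 8, Product = -10


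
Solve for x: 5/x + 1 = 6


Subtract 1 from both sides: 5/x = 5
Multiply both sides by x: 5 = 5 * x
Divide by 5: x = 1

x = 1


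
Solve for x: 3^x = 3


Express both sides with the same base.
3 = 3^1
Since the bases match: x = 1

x = 1


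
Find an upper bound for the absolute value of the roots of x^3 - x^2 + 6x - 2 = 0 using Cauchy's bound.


Cauchy's bound: all roots r satisfy |r| <= 1 + max(|a_i/a_n|) for i = 0,...,n-1
where a_n is the leading coefficient.

Coefficients: [1, -1, 6, -2]
Leading coefficient a_n = 1
Ratios |a_i/a_n|: 1, 6, 2
Maximum ratio: 6
Cauchy's bound: |r| <= 1 + 6 = 7

Upper bound = 7


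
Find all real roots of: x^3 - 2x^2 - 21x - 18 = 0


Let p(x) = x^3 - 2x^2 - 21x - 18. By the rational root theorem (leading coefficient 1), any rational root is an integer divisor of 18: try ±1, ±2, ... in turn.
Test x = 1: value = -40 ≠ 0.
Test x = -1: value = 0 ✓, so (x + 1) is a factor.
Synthetic division by (x + 1): bring down 1; 1(-1) - 2 = -3; (-3)(-1) - 21 = -18; (-18)(-1) - 18 = 0 → quotient x^2 - 3x - 18, remainder 0.
Solve the quadratic x^2 - 3x - 18 = 0: discriminant = (-3)^2 - 4(1)(-18) = 9 + 72 = 81.
sqrt(81) = 9, so x = (3 ± 9)/2: x = 6 or x = -3.

x = -3, x = -1, x = 6


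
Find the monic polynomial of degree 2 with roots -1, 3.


A monic polynomial with roots -1, 3 is:
p(x) = (x + 1)(x - 3)
After multiplying by (x + 1): x + 1
After multiplying by (x - 3): x^2 - 2x - 3

x^2 - 2x - 3


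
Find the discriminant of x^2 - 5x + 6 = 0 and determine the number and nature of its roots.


For ax^2 + bx + c = 0, discriminant D = b^2 - 4ac
Here a = 1, b = -5, c = 6
D = (-5)^2 - 4(1)(6) = 25 - 24 = 1

D = 1 > 0 and is a perfect square (sqrt = 1)
The equation has 2 distinct real rational roots.

Discriminant = 1, 2 distinct real rational roots


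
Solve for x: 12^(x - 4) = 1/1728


Express both sides with the same base.
1/1728 = 12^(-3)
Since the bases match, equate exponents: x - 4 = -3
So x = -3 - (-4) = 1

x = 1


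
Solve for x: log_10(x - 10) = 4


Convert to exponential form: x - 10 = 10^4 = 10000
x = 10000 + 10 = 10010
Check: log_10(10010 - 10) = log_10(10000) = log_10(10000) = 4 ✓

x = 10010


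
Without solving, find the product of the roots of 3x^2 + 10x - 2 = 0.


By Vieta's formulas for ax^2 + bx + c = 0:
  Sum of roots = -b/a
  Product of roots = c/a

Here a = 3, b = 10, c = -2
Sum = -(10)/3 = -10/3
Product = -2/3 = -2/3

Product = -2/3


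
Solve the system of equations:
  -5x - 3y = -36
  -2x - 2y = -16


Using Cramer's rule:
Determinant D = (-5)(-2) - (-2)(-3) = 10 - 6 = 4
Dx = (-36)(-2) - (-16)(-3) = 72 - 48 = 24
Dy = (-5)(-16) - (-2)(-36) = 80 - 72 = 8
x = Dx/D = 24/4 = 6
y = Dy/D = 8/4 = 2

x = 6, y = 2


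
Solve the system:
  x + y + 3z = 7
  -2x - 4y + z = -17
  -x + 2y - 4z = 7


Using Cramer's rule. Expand each determinant along the first row.
D  = 1*[(-4)*(-4) - 1*2] - 1*[(-2)*(-4) - 1*(-1)] + 3*[(-2)*2 - (-4)*(-1)]
  = 1*(14) - 1*(9) + 3*(-8) = -19
Dx = 7*[(-4)*(-4) - 1*2] - 1*[(-17)*(-4) - 1*7] + 3*[(-17)*2 - (-4)*7]
  = 7*(14) - 1*(61) + 3*(-6) = 19
Dy = 1*[(-17)*(-4) - 1*7] - 7*[(-2)*(-4) - 1*(-1)] + 3*[(-2)*7 - (-17)*(-1)]
  = 1*(61) - 7*(9) + 3*(-31) = -95
Dz = 1*[(-4)*7 - (-17)*2] - 1*[(-2)*7 - (-17)*(-1)] + 7*[(-2)*2 - (-4)*(-1)]
  = 1*(6) - 1*(-31) + 7*(-8) = -19
x = Dx/D = 19/-19 = -1, y = Dy/D = -95/-19 = 5, z = Dz/D = -19/-19 = 1
Check eq1: (1)(-1) + (1)(5) + (3)(1) = 7 = 7 ✓
Check eq2: (-2)(-1) + (-4)(5) + (1)(1) = -17 = -17 ✓
Check eq3: (-1)(-1) + (2)(5) + (-4)(1) = 7 = 7 ✓

x = -1, y = 5, z = 1


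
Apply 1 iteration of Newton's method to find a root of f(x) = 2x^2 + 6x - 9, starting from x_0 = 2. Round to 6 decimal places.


Newton's method: x_(n+1) = x_n - f(x_n)/f'(x_n)
f(x) = 2x^2 + 6x - 9
f'(x) = 4x + 6

Iteration 1:
  f(2.000000) = 11.000000
  f'(2.000000) = 14.000000
  x_1 = 2.000000 - (11.000000)/(14.000000) = 1.214286

x_1 = 1.214286


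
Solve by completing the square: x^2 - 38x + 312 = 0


Start: x^2 - 38x + 312 = 0
Move constant: x^2 - 38x = -312
Half of -38 is -19, squared is 361
Add 361 to both sides: x^2 - 38x + 361 = 49
(x - 19)^2 = 49
x - 19 = ±7
x = 19 + 7 = 26 or x = 19 - 7 = 12

x = 12, x = 26


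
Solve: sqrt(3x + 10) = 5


Square both sides: 3x + 10 = 5^2 = 25
3x = 25 - 10 = 15
x = 5
Check: sqrt(3*5 + 10) = sqrt(25) = 5 ✓

x = 5


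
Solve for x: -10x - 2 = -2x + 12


Starting with: -10x - 2 = -2x + 12
Move all x terms to left: (-10 + 2)x = 12 + 2
Simplify: -8x = 14
Divide both sides by -8: x = -7/4

x = -7/4


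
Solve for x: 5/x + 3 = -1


Subtract 3 from both sides: 5/x = -4
Multiply both sides by x: 5 = -4 * x
Divide by -4: x = -5/4

x = -5/4


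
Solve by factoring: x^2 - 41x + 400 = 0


We need two numbers that multiply to 400 and add to -41.
Those numbers are -16 and -25 (since (-16) * (-25) = 400 and (-16) + (-25) = -41).
So x^2 - 41x + 400 = (x - 16)(x - 25) = 0
Setting each factor to zero: x = 16 or x = 25

x = 16, x = 25


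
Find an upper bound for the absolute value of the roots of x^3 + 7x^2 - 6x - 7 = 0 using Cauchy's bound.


Cauchy's bound: all roots r satisfy |r| <= 1 + max(|a_i/a_n|) for i = 0,...,n-1
where a_n is the leading coefficient.

Coefficients: [1, 7, -6, -7]
Leading coefficient a_n = 1
Ratios |a_i/a_n|: 7, 6, 7
Maximum ratio: 7
Cauchy's bound: |r| <= 1 + 7 = 8

Upper bound = 8


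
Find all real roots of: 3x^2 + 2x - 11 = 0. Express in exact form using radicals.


Using the quadratic formula: x = (-b ± sqrt(b^2 - 4ac)) / (2a)
Here a = 3, b = 2, c = -11
Discriminant = b^2 - 4ac = 2^2 - 4(3)(-11) = 4 + 132 = 136
Since discriminant = 136 > 0, there are two real roots.
x = (-2 ± 2*sqrt(34)) / 6
Simplifying: x = (-1 ± sqrt(34)) / 3
Numerically: x ≈ 1.6103 or x ≈ -2.2770

x = (-1 + sqrt(34)) / 3 or x = (-1 - sqrt(34)) / 3


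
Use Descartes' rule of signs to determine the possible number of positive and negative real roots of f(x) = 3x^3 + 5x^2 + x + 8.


Descartes' rule of signs:

For positive roots, count sign changes in f(x) = 3x^3 + 5x^2 + x + 8:
Signs of coefficients: +, +, +, +
Number of sign changes: 0
Possible positive real roots: 0

For negative roots, examine f(-x) = -3x^3 + 5x^2 - x + 8:
Signs of coefficients: -, +, -, +
Number of sign changes: 3
Possible negative real roots: 3, 1

Positive roots: 0; Negative roots: 3 or 1


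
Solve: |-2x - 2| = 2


An absolute value equation |expr| = 2 gives two cases:
Case 1: -2x - 2 = 2
  -2x = 4, so x = -2
Case 2: -2x - 2 = -2
  -2x = 0, so x = 0

x = -2, x = 0


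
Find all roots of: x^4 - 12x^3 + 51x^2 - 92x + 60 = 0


Let p(x) = x^4 - 12x^3 + 51x^2 - 92x + 60. By the rational root theorem (leading coefficient 1), any rational root is an integer divisor of 60: try ±1, ±2, ... in turn.
Test x = 1: value = 8 ≠ 0.
Test x = -1: value = 216 ≠ 0.
Test x = 2: value = 0 ✓, so (x - 2) is a factor.
Synthetic division by (x - 2): bring down 1; 1(2) - 12 = -10; (-10)(2) + 51 = 31; 31(2) - 92 = -30; (-30)(2) + 60 = 0 → quotient x^3 - 10x^2 + 31x - 30, remainder 0.
Continue with the quotient x^3 - 10x^2 + 31x - 30 (candidates must divide 30; re-test x = 2 first in case it repeats).
Test x = 2: value = 0 ✓, so (x - 2) is a factor.
Synthetic division by (x - 2): bring down 1; 1(2) - 10 = -8; (-8)(2) + 31 = 15; 15(2) - 30 = 0 → quotient x^2 - 8x + 15, remainder 0.
Solve the quadratic x^2 - 8x + 15 = 0: discriminant = (-8)^2 - 4(1)(15) = 64 - 60 = 4.
sqrt(4) = 2, so x = (8 ± 2)/2: x = 5 or x = 3.
Collecting all roots found:

x = 2 (multiplicity 2), x = 3, x = 5


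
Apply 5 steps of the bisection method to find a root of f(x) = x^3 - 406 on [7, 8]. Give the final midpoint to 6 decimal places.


f(x) = x^3 - 406
f(7) = -63 < 0
f(8) = 106 > 0

Step 1: midpoint = (7.000000 + 8.000000)/2 = 7.500000
  f(7.500000) = 15.875000
  f(mid) > 0, so root is in [7.000000, 7.500000]

Step 2: midpoint = (7.000000 + 7.500000)/2 = 7.250000
  f(7.250000) = -24.921875
  f(mid) < 0, so root is in [7.250000, 7.500000]

Step 3: midpoint = (7.250000 + 7.500000)/2 = 7.375000
  f(7.375000) = -4.869141
  f(mid) < 0, so root is in [7.375000, 7.500000]

Step 4: midpoint = (7.375000 + 7.500000)/2 = 7.437500
  f(7.437500) = 5.415771
  f(mid) > 0, so root is in [7.375000, 7.437500]

Step 5: midpoint = (7.375000 + 7.437500)/2 = 7.406250
  f(7.406250) = 0.251617
  f(mid) > 0, so root is in [7.375000, 7.406250]

midpoint = 7.406250


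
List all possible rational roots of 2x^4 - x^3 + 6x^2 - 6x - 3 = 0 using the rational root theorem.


Rational root theorem: possible roots are ±p/q where:
  p divides the constant term (-3): p ∈ {1, 3}
  q divides the leading coefficient (2): q ∈ {1, 2}

All possible rational roots: -3, -3/2, -1, -1/2, 1/2, 1, 3/2, 3

-3, -3/2, -1, -1/2, 1/2, 1, 3/2, 3


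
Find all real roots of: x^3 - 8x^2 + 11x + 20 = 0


Let p(x) = x^3 - 8x^2 + 11x + 20. By the rational root theorem (leading coefficient 1), any rational root is an integer divisor of 20: try ±1, ±2, ... in turn.
Test x = 1: value = 24 ≠ 0.
Test x = -1: value = 0 ✓, so (x + 1) is a factor.
Synthetic division by (x + 1): bring down 1; 1(-1) - 8 = -9; (-9)(-1) + 11 = 20; 20(-1) + 20 = 0 → quotient x^2 - 9x + 20, remainder 0.
Solve the quadratic x^2 - 9x + 20 = 0: discriminant = (-9)^2 - 4(1)(20) = 81 - 80 = 1.
sqrt(1) = 1, so x = (9 ± 1)/2: x = 5 or x = 4.

x = -1, x = 4, x = 5


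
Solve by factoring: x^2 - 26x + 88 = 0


We need two numbers that multiply to 88 and add to -26.
Those numbers are -4 and -22 (since (-4) * (-22) = 88 and (-4) + (-22) = -26).
So x^2 - 26x + 88 = (x - 4)(x - 22) = 0
Setting each factor to zero: x = 4 or x = 22

x = 4, x = 22


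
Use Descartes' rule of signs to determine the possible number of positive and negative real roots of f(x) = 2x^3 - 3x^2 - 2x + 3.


Descartes' rule of signs:

For positive roots, count sign changes in f(x) = 2x^3 - 3x^2 - 2x + 3:
Signs of coefficients: +, -, -, +
Number of sign changes: 2
Possible positive real roots: 2, 0

For negative roots, examine f(-x) = -2x^3 - 3x^2 + 2x + 3:
Signs of coefficients: -, -, +, +
Number of sign changes: 1
Possible negative real roots: 1

Positive roots: 2 or 0; Negative roots: 1


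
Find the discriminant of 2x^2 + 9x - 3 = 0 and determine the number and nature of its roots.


For ax^2 + bx + c = 0, discriminant D = b^2 - 4ac
Here a = 2, b = 9, c = -3
D = (9)^2 - 4(2)(-3) = 81 + 24 = 105

D = 105 > 0 but not a perfect square
The equation has 2 distinct real irrational roots.

Discriminant = 105, 2 distinct real irrational roots


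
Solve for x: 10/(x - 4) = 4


Multiply both sides by (x - 4): 10 = 4(x - 4)
Distribute: 10 = 4x - 16
4x = 10 + 16 = 26
x = 13/2

x = 13/2


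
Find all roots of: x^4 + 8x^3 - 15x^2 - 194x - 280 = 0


Let p(x) = x^4 + 8x^3 - 15x^2 - 194x - 280. By the rational root theorem (leading coefficient 1), any rational root is an integer divisor of 280: try ±1, ±2, ... in turn.
Test x = 1: value = -480 ≠ 0.
Test x = -1: value = -108 ≠ 0.
Test x = 2: value = -648 ≠ 0.
Test x = -2: value = 0 ✓, so (x + 2) is a factor.
Synthetic division by (x + 2): bring down 1; 1(-2) + 8 = 6; 6(-2) - 15 = -27; (-27)(-2) - 194 = -140; (-140)(-2) - 280 = 0 → quotient x^3 + 6x^2 - 27x - 140, remainder 0.
Continue with the quotient x^3 + 6x^2 - 27x - 140 (candidates must divide 140; re-test x = -2 first in case it repeats).
Test x = -2: value = -70 ≠ 0.
Test x = 4: value = -88 ≠ 0.
Test x = -4: value = 0 ✓, so (x + 4) is a factor.
Synthetic division by (x + 4): bring down 1; 1(-4) + 6 = 2; 2(-4) - 27 = -35; (-35)(-4) - 140 = 0 → quotient x^2 + 2x - 35, remainder 0.
Solve the quadratic x^2 + 2x - 35 = 0: discriminant = 2^2 - 4(1)(-35) = 4 + 140 = 144.
sqrt(144) = 12, so x = (-2 ± 12)/2: x = 5 or x = -7.
Collecting all roots found:

x = -7, x = -4, x = -2, x = 5


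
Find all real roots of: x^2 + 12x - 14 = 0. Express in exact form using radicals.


Using the quadratic formula: x = (-b ± sqrt(b^2 - 4ac)) / (2a)
Here a = 1, b = 12, c = -14
Discriminant = b^2 - 4ac = 12^2 - 4(1)(-14) = 144 + 56 = 200
Since discriminant = 200 > 0, there are two real roots.
x = (-12 ± 10*sqrt(2)) / 2
Simplifying: x = -6 ± 5*sqrt(2)
Numerically: x ≈ 1.0711 or x ≈ -13.0711

x = -6 + 5*sqrt(2) or x = -6 - 5*sqrt(2)


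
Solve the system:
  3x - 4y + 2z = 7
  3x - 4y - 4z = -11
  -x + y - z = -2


Using Cramer's rule. Expand each determinant along the first row.
D  = 3*[(-4)*(-1) - (-4)*1] - (-4)*[3*(-1) - (-4)*(-1)] + 2*[3*1 - (-4)*(-1)]
  = 3*(8) - (-4)*(-7) + 2*(-1) = -6
Dx = 7*[(-4)*(-1) - (-4)*1] - (-4)*[(-11)*(-1) - (-4)*(-2)] + 2*[(-11)*1 - (-4)*(-2)]
  = 7*(8) - (-4)*(3) + 2*(-19) = 30
Dy = 3*[(-11)*(-1) - (-4)*(-2)] - 7*[3*(-1) - (-4)*(-1)] + 2*[3*(-2) - (-11)*(-1)]
  = 3*(3) - 7*(-7) + 2*(-17) = 24
Dz = 3*[(-4)*(-2) - (-11)*1] - (-4)*[3*(-2) - (-11)*(-1)] + 7*[3*1 - (-4)*(-1)]
  = 3*(19) - (-4)*(-17) + 7*(-1) = -18
x = Dx/D = 30/-6 = -5, y = Dy/D = 24/-6 = -4, z = Dz/D = -18/-6 = 3
Check eq1: (3)(-5) + (-4)(-4) + (2)(3) = 7 = 7 ✓
Check eq2: (3)(-5) + (-4)(-4) + (-4)(3) = -11 = -11 ✓
Check eq3: (-1)(-5) + (1)(-4) + (-1)(3) = -2 = -2 ✓

x = -5, y = -4, z = 3


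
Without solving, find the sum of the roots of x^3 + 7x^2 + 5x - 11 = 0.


By Vieta's formulas for x^3 + bx^2 + cx + d = 0:
  r1 + r2 + r3 = -b/a = -7
  r1*r2 + r1*r3 + r2*r3 = c/a = 5
  r1*r2*r3 = -d/a = 11


Sum = -7


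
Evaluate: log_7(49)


We need the exponent such that 7^? = 49
7^2 = 49
Therefore log_7(49) = 2

2


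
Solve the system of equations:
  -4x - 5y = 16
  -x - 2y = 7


Using Cramer's rule:
Determinant D = (-4)(-2) - (-1)(-5) = 8 - 5 = 3
Dx = (16)(-2) - (7)(-5) = -32 + 35 = 3
Dy = (-4)(7) - (-1)(16) = -28 + 16 = -12
x = Dx/D = 3/3 = 1
y = Dy/D = -12/3 = -4

x = 1, y = -4


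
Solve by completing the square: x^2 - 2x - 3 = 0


Start: x^2 - 2x - 3 = 0
Move constant: x^2 - 2x = 3
Half of -2 is -1, squared is 1
Add 1 to both sides: x^2 - 2x + 1 = 4
(x - 1)^2 = 4
x - 1 = ±2
x = 1 + 2 = 3 or x = 1 - 2 = -1

x = -1, x = 3


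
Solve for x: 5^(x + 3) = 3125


Express both sides with the same base.
3125 = 5^5
Since the bases match, equate exponents: x + 3 = 5
So x = 5 - (3) = 2

x = 2


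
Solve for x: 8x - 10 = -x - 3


Starting with: 8x - 10 = -x - 3
Move all x terms to left: (8 + 1)x = -3 + 10
Simplify: 9x = 7
Divide both sides by 9: x = 7/9

x = 7/9


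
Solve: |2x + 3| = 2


An absolute value equation |expr| = 2 gives two cases:
Case 1: 2x + 3 = 2
  2x = -1, so x = -1/2
Case 2: 2x + 3 = -2
  2x = -5, so x = -5/2

x = -5/2, x = -1/2


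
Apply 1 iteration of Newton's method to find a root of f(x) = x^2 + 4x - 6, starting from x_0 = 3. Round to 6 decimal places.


Newton's method: x_(n+1) = x_n - f(x_n)/f'(x_n)
f(x) = x^2 + 4x - 6
f'(x) = 2x + 4

Iteration 1:
  f(3.000000) = 15.000000
  f'(3.000000) = 10.000000
  x_1 = 3.000000 - (15.000000)/(10.000000) = 1.500000

x_1 = 1.500000


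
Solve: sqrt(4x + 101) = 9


Square both sides: 4x + 101 = 9^2 = 81
4x = 81 - 101 = -20
x = -5
Check: sqrt(4*(-5) + 101) = sqrt(81) = 9 ✓

x = -5


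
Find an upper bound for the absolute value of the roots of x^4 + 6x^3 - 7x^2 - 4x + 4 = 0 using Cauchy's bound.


Cauchy's bound: all roots r satisfy |r| <= 1 + max(|a_i/a_n|) for i = 0,...,n-1
where a_n is the leading coefficient.

Coefficients: [1, 6, -7, -4, 4]
Leading coefficient a_n = 1
Ratios |a_i/a_n|: 6, 7, 4, 4
Maximum ratio: 7
Cauchy's bound: |r| <= 1 + 7 = 8

Upper bound = 8


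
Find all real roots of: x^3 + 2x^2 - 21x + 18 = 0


Let p(x) = x^3 + 2x^2 - 21x + 18. By the rational root theorem (leading coefficient 1), any rational root is an integer divisor of 18: try ±1, ±2, ... in turn.
Test x = 1: value = 0 ✓, so (x - 1) is a factor.
Synthetic division by (x - 1): bring down 1; 1(1) + 2 = 3; 3(1) - 21 = -18; (-18)(1) + 18 = 0 → quotient x^2 + 3x - 18, remainder 0.
Solve the quadratic x^2 + 3x - 18 = 0: discriminant = 3^2 - 4(1)(-18) = 9 + 72 = 81.
sqrt(81) = 9, so x = (-3 ± 9)/2: x = 3 or x = -6.

x = -6, x = 1, x = 3


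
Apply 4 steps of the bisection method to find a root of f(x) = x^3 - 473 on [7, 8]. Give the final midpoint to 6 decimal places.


f(x) = x^3 - 473
f(7) = -130 < 0
f(8) = 39 > 0

Step 1: midpoint = (7.000000 + 8.000000)/2 = 7.500000
  f(7.500000) = -51.125000
  f(mid) < 0, so root is in [7.500000, 8.000000]

Step 2: midpoint = (7.500000 + 8.000000)/2 = 7.750000
  f(7.750000) = -7.515625
  f(mid) < 0, so root is in [7.750000, 8.000000]

Step 3: midpoint = (7.750000 + 8.000000)/2 = 7.875000
  f(7.875000) = 15.373047
  f(mid) > 0, so root is in [7.750000, 7.875000]

Step 4: midpoint = (7.750000 + 7.875000)/2 = 7.812500
  f(7.812500) = 3.837158
  f(mid) > 0, so root is in [7.750000, 7.812500]

midpoint = 7.812500


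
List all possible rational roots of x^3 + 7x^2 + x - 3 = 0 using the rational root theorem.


Rational root theorem: possible roots are ±p/q where:
  p divides the constant term (-3): p ∈ {1, 3}
  q divides the leading coefficient (1): q ∈ {1}

All possible rational roots: -3, -1, 1, 3

-3, -1, 1, 3


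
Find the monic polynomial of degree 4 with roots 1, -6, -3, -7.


A monic polynomial with roots 1, -6, -3, -7 is:
p(x) = (x - 1)(x + 6)(x + 3)(x + 7)
After multiplying by (x - 1): x - 1
After multiplying by (x + 6): x^2 + 5x - 6
After multiplying by (x + 3): x^3 + 8x^2 + 9x - 18
After multiplying by (x + 7): x^4 + 15x^3 + 65x^2 + 45x - 126

x^4 + 15x^3 + 65x^2 + 45x - 126


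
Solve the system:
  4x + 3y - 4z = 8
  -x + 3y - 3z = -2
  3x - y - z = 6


Using Cramer's rule. Expand each determinant along the first row.
D  = 4*[3*(-1) - (-3)*(-1)] - 3*[(-1)*(-1) - (-3)*3] + (-4)*[(-1)*(-1) - 3*3]
  = 4*(-6) - 3*(10) + (-4)*(-8) = -22
Dx = 8*[3*(-1) - (-3)*(-1)] - 3*[(-2)*(-1) - (-3)*6] + (-4)*[(-2)*(-1) - 3*6]
  = 8*(-6) - 3*(20) + (-4)*(-16) = -44
Dy = 4*[(-2)*(-1) - (-3)*6] - 8*[(-1)*(-1) - (-3)*3] + (-4)*[(-1)*6 - (-2)*3]
  = 4*(20) - 8*(10) + (-4)*(0) = 0
Dz = 4*[3*6 - (-2)*(-1)] - 3*[(-1)*6 - (-2)*3] + 8*[(-1)*(-1) - 3*3]
  = 4*(16) - 3*(0) + 8*(-8) = 0
x = Dx/D = -44/-22 = 2, y = Dy/D = 0/-22 = 0, z = Dz/D = 0/-22 = 0
Check eq1: (4)(2) + (3)(0) + (-4)(0) = 8 = 8 ✓
Check eq2: (-1)(2) + (3)(0) + (-3)(0) = -2 = -2 ✓
Check eq3: (3)(2) + (-1)(0) + (-1)(0) = 6 = 6 ✓

x = 2, y = 0, z = 0


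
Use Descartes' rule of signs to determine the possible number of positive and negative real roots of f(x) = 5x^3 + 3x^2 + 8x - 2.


Descartes' rule of signs:

For positive roots, count sign changes in f(x) = 5x^3 + 3x^2 + 8x - 2:
Signs of coefficients: +, +, +, -
Number of sign changes: 1
Possible positive real roots: 1

For negative roots, examine f(-x) = -5x^3 + 3x^2 - 8x - 2:
Signs of coefficients: -, +, -, -
Number of sign changes: 2
Possible negative real roots: 2, 0

Positive roots: 1; Negative roots: 2 or 0


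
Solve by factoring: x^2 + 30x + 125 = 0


We need two numbers that multiply to 125 and add to 30.
Those numbers are 5 and 25 (since 5 * 25 = 125 and 5 + 25 = 30).
So x^2 + 30x + 125 = (x + 5)(x + 25) = 0
Setting each factor to zero: x = -5 or x = -25

x = -25, x = -5


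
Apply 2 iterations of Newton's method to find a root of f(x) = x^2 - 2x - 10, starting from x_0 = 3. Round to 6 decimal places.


Newton's method: x_(n+1) = x_n - f(x_n)/f'(x_n)
f(x) = x^2 - 2x - 10
f'(x) = 2x - 2

Iteration 1:
  f(3.000000) = -7.000000
  f'(3.000000) = 4.000000
  x_1 = 3.000000 - (-7.000000)/(4.000000) = 4.750000

Iteration 2:
  f(4.750000) = 3.062500
  f'(4.750000) = 7.500000
  x_2 = 4.750000 - (3.062500)/(7.500000) = 4.341667

x_2 = 4.341667


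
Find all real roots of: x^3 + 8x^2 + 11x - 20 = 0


Let p(x) = x^3 + 8x^2 + 11x - 20. By the rational root theorem (leading coefficient 1), any rational root is an integer divisor of 20: try ±1, ±2, ... in turn.
Test x = 1: value = 0 ✓, so (x - 1) is a factor.
Synthetic division by (x - 1): bring down 1; 1(1) + 8 = 9; 9(1) + 11 = 20; 20(1) - 20 = 0 → quotient x^2 + 9x + 20, remainder 0.
Solve the quadratic x^2 + 9x + 20 = 0: discriminant = 9^2 - 4(1)(20) = 81 - 80 = 1.
sqrt(1) = 1, so x = (-9 ± 1)/2: x = -4 or x = -5.

x = -5, x = -4, x = 1


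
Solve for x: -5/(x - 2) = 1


Multiply both sides by (x - 2): -5 = 1(x - 2)
Distribute: -5 = x - 2
x = -5 + 2 = -3
x = -3

x = -3


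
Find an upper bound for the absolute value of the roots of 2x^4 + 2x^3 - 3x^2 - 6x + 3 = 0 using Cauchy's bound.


Cauchy's bound: all roots r satisfy |r| <= 1 + max(|a_i/a_n|) for i = 0,...,n-1
where a_n is the leading coefficient.

Coefficients: [2, 2, -3, -6, 3]
Leading coefficient a_n = 2
Ratios |a_i/a_n|: 1, 3/2, 3, 3/2
Maximum ratio: 3
Cauchy's bound: |r| <= 1 + 3 = 4

Upper bound = 4


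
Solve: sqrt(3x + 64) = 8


Square both sides: 3x + 64 = 8^2 = 64
3x = 64 - 64 = 0
x = 0
Check: sqrt(3*0 + 64) = sqrt(64) = 8 ✓

x = 0


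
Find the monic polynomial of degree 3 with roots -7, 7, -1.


A monic polynomial with roots -7, 7, -1 is:
p(x) = (x + 7)(x - 7)(x + 1)
After multiplying by (x + 7): x + 7
After multiplying by (x - 7): x^2 - 49
After multiplying by (x + 1): x^3 + x^2 - 49x - 49

x^3 + x^2 - 49x - 49


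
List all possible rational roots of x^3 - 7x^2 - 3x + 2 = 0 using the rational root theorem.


Rational root theorem: possible roots are ±p/q where:
  p divides the constant term (2): p ∈ {1, 2}
  q divides the leading coefficient (1): q ∈ {1}

All possible rational roots: -2, -1, 1, 2

-2, -1, 1, 2


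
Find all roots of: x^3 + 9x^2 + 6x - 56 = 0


Let p(x) = x^3 + 9x^2 + 6x - 56. By the rational root theorem (leading coefficient 1), any rational root is an integer divisor of 56: try ±1, ±2, ... in turn.
Test x = 1: value = -40 ≠ 0.
Test x = -1: value = -54 ≠ 0.
Test x = 2: value = 0 ✓, so (x - 2) is a factor.
Synthetic division by (x - 2): bring down 1; 1(2) + 9 = 11; 11(2) + 6 = 28; 28(2) - 56 = 0 → quotient x^2 + 11x + 28, remainder 0.
Solve the quadratic x^2 + 11x + 28 = 0: discriminant = 11^2 - 4(1)(28) = 121 - 112 = 9.
sqrt(9) = 3, so x = (-11 ± 3)/2: x = -4 or x = -7.
Collecting all roots found:

x = -7, x = -4, x = 2


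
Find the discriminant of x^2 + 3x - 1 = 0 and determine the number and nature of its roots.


For ax^2 + bx + c = 0, discriminant D = b^2 - 4ac
Here a = 1, b = 3, c = -1
D = (3)^2 - 4(1)(-1) = 9 + 4 = 13

D = 13 > 0 but not a perfect square
The equation has 2 distinct real irrational roots.

Discriminant = 13, 2 distinct real irrational roots


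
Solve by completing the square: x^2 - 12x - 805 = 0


Start: x^2 - 12x - 805 = 0
Move constant: x^2 - 12x = 805
Half of -12 is -6, squared is 36
Add 36 to both sides: x^2 - 12x + 36 = 841
(x - 6)^2 = 841
x - 6 = ±29
x = 6 + 29 = 35 or x = 6 - 29 = -23

x = -23, x = 35


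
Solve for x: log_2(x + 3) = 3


Convert to exponential form: x + 3 = 2^3 = 8
x = 8 - 3 = 5
Check: log_2(5 + 3) = log_2(8) = log_2(8) = 3 ✓

x = 5


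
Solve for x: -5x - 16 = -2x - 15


Starting with: -5x - 16 = -2x - 15
Move all x terms to left: (-5 + 2)x = -15 + 16
Simplify: -3x = 1
Divide both sides by -3: x = -1/3

x = -1/3


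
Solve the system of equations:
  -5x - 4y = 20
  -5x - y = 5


Using Cramer's rule:
Determinant D = (-5)(-1) - (-5)(-4) = 5 - 20 = -15
Dx = (20)(-1) - (5)(-4) = -20 + 20 = 0
Dy = (-5)(5) - (-5)(20) = -25 + 100 = 75
x = Dx/D = 0/-15 = 0
y = Dy/D = 75/-15 = -5

x = 0, y = -5


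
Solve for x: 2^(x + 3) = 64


Express both sides with the same base.
64 = 2^6
Since the bases match, equate exponents: x + 3 = 6
So x = 6 - (3) = 3

x = 3


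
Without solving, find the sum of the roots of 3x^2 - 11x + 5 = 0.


By Vieta's formulas for ax^2 + bx + c = 0:
  Sum of roots = -b/a
  Product of roots = c/a

Here a = 3, b = -11, c = 5
Sum = -(-11)/3 = 11/3
Product = 5/3 = 5/3

Sum = 11/3


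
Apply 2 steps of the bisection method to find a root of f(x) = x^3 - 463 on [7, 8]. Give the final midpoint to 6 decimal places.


f(x) = x^3 - 463
f(7) = -120 < 0
f(8) = 49 > 0

Step 1: midpoint = (7.000000 + 8.000000)/2 = 7.500000
  f(7.500000) = -41.125000
  f(mid) < 0, so root is in [7.500000, 8.000000]

Step 2: midpoint = (7.500000 + 8.000000)/2 = 7.750000
  f(7.750000) = 2.484375
  f(mid) > 0, so root is in [7.500000, 7.750000]

midpoint = 7.750000


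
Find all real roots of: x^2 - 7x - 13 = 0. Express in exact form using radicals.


Using the quadratic formula: x = (-b ± sqrt(b^2 - 4ac)) / (2a)
Here a = 1, b = -7, c = -13
Discriminant = b^2 - 4ac = (-7)^2 - 4(1)(-13) = 49 + 52 = 101
Since discriminant = 101 > 0, there are two real roots.
x = (7 ± sqrt(101)) / 2
Numerically: x ≈ 8.5249 or x ≈ -1.5249

x = (7 + sqrt(101)) / 2 or x = (7 - sqrt(101)) / 2


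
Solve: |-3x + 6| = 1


An absolute value equation |expr| = 1 gives two cases:
Case 1: -3x + 6 = 1
  -3x = -5, so x = 5/3
Case 2: -3x + 6 = -1
  -3x = -7, so x = 7/3

x = 5/3, x = 7/3


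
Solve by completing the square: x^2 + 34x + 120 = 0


Start: x^2 + 34x + 120 = 0
Move constant: x^2 + 34x = -120
Half of 34 is 17, squared is 289
Add 289 to both sides: x^2 + 34x + 289 = 169
(x + 17)^2 = 169
x + 17 = ±13
x = -17 + 13 = -4 or x = -17 - 13 = -30

x = -30, x = -4


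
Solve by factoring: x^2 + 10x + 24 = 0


We need two numbers that multiply to 24 and add to 10.
Those numbers are 6 and 4 (since 6 * 4 = 24 and 6 + 4 = 10).
So x^2 + 10x + 24 = (x + 6)(x + 4) = 0
Setting each factor to zero: x = -6 or x = -4

x = -6, x = -4


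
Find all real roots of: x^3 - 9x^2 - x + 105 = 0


Let p(x) = x^3 - 9x^2 - x + 105. By the rational root theorem (leading coefficient 1), any rational root is an integer divisor of 105: try ±1, ±2, ... in turn.
Test x = 1: value = 96 ≠ 0.
Test x = -1: value = 96 ≠ 0.
Test x = 3: value = 48 ≠ 0.
Test x = -3: value = 0 ✓, so (x + 3) is a factor.
Synthetic division by (x + 3): bring down 1; 1(-3) - 9 = -12; (-12)(-3) - 1 = 35; 35(-3) + 105 = 0 → quotient x^2 - 12x + 35, remainder 0.
Solve the quadratic x^2 - 12x + 35 = 0: discriminant = (-12)^2 - 4(1)(35) = 144 - 140 = 4.
sqrt(4) = 2, so x = (12 ± 2)/2: x = 7 or x = 5.

x = -3, x = 5, x = 7


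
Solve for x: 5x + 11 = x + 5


Starting with: 5x + 11 = x + 5
Move all x terms to left: (5 - 1)x = 5 - 11
Simplify: 4x = -6
Divide both sides by 4: x = -3/2

x = -3/2


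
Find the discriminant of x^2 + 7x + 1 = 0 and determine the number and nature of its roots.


For ax^2 + bx + c = 0, discriminant D = b^2 - 4ac
Here a = 1, b = 7, c = 1
D = (7)^2 - 4(1)(1) = 49 - 4 = 45

D = 45 > 0 but not a perfect square
The equation has 2 distinct real irrational roots.

Discriminant = 45, 2 distinct real irrational roots


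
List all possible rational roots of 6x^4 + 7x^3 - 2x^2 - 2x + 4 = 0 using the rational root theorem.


Rational root theorem: possible roots are ±p/q where:
  p divides the constant term (4): p ∈ {1, 2, 4}
  q divides the leading coefficient (6): q ∈ {1, 2, 3, 6}

All possible rational roots: -4, -2, -4/3, -1, -2/3, -1/2, -1/3, -1/6, 1/6, 1/3, 1/2, 2/3, 1, 4/3, 2, 4

-4, -2, -4/3, -1, -2/3, -1/2, -1/3, -1/6, 1/6, 1/3, 1/2, 2/3, 1, 4/3, 2, 4


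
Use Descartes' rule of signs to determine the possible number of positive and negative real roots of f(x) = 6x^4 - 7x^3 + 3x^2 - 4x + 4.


Descartes' rule of signs:

For positive roots, count sign changes in f(x) = 6x^4 - 7x^3 + 3x^2 - 4x + 4:
Signs of coefficients: +, -, +, -, +
Number of sign changes: 4
Possible positive real roots: 4, 2, 0

For negative roots, examine f(-x) = 6x^4 + 7x^3 + 3x^2 + 4x + 4:
Signs of coefficients: +, +, +, +, +
Number of sign changes: 0
Possible negative real roots: 0

Positive roots: 4 or 2 or 0; Negative roots: 0


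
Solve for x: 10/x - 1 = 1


Subtract -1 from both sides: 10/x = 2
Multiply both sides by x: 10 = 2 * x
Divide by 2: x = 5

x = 5


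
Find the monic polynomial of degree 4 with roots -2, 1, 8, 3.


A monic polynomial with roots -2, 1, 8, 3 is:
p(x) = (x + 2)(x - 1)(x - 8)(x - 3)
After multiplying by (x + 2): x + 2
After multiplying by (x - 1): x^2 + x - 2
After multiplying by (x - 8): x^3 - 7x^2 - 10x + 16
After multiplying by (x - 3): x^4 - 10x^3 + 11x^2 + 46x - 48

x^4 - 10x^3 + 11x^2 + 46x - 48


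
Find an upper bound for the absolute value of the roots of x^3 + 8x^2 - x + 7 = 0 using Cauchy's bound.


Cauchy's bound: all roots r satisfy |r| <= 1 + max(|a_i/a_n|) for i = 0,...,n-1
where a_n is the leading coefficient.

Coefficients: [1, 8, -1, 7]
Leading coefficient a_n = 1
Ratios |a_i/a_n|: 8, 1, 7
Maximum ratio: 8
Cauchy's bound: |r| <= 1 + 8 = 9

Upper bound = 9


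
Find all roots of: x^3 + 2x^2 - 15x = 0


The constant term is 0, so x = 0 is a root. Factor out x:
  x^2 + 2x - 15 = 0
Solve the quadratic x^2 + 2x - 15 = 0: discriminant = 2^2 - 4(1)(-15) = 4 + 60 = 64.
sqrt(64) = 8, so x = (-2 ± 8)/2: x = 3 or x = -5.
Collecting all roots found:

x = -5, x = 0, x = 3


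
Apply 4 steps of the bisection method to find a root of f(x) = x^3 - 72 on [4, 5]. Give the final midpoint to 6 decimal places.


f(x) = x^3 - 72
f(4) = -8 < 0
f(5) = 53 > 0

Step 1: midpoint = (4.000000 + 5.000000)/2 = 4.500000
  f(4.500000) = 19.125000
  f(mid) > 0, so root is in [4.000000, 4.500000]

Step 2: midpoint = (4.000000 + 4.500000)/2 = 4.250000
  f(4.250000) = 4.765625
  f(mid) > 0, so root is in [4.000000, 4.250000]

Step 3: midpoint = (4.000000 + 4.250000)/2 = 4.125000
  f(4.125000) = -1.810547
  f(mid) < 0, so root is in [4.125000, 4.250000]

Step 4: midpoint = (4.125000 + 4.250000)/2 = 4.187500
  f(4.187500) = 1.428467
  f(mid) > 0, so root is in [4.125000, 4.187500]

midpoint = 4.187500


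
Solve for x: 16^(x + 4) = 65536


Express both sides with the same base.
65536 = 16^4
Since the bases match, equate exponents: x + 4 = 4
So x = 4 - (4) = 0

x = 0


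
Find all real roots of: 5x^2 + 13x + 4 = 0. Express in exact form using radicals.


Using the quadratic formula: x = (-b ± sqrt(b^2 - 4ac)) / (2a)
Here a = 5, b = 13, c = 4
Discriminant = b^2 - 4ac = 13^2 - 4(5)(4) = 169 - 80 = 89
Since discriminant = 89 > 0, there are two real roots.
x = (-13 ± sqrt(89)) / 10
Numerically: x ≈ -0.3566 or x ≈ -2.2434

x = (-13 + sqrt(89)) / 10 or x = (-13 - sqrt(89)) / 10


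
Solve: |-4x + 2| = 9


An absolute value equation |expr| = 9 gives two cases:
Case 1: -4x + 2 = 9
  -4x = 7, so x = -7/4
Case 2: -4x + 2 = -9
  -4x = -11, so x = 11/4

x = -7/4, x = 11/4


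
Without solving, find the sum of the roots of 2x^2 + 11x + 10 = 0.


By Vieta's formulas for ax^2 + bx + c = 0:
  Sum of roots = -b/a
  Product of roots = c/a

Here a = 2, b = 11, c = 10
Sum = -(11)/2 = -11/2
Product = 10/2 = 5

Sum = -11/2


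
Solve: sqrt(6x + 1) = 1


Square both sides: 6x + 1 = 1^2 = 1
6x = 1 - 1 = 0
x = 0
Check: sqrt(6*0 + 1) = sqrt(1) = 1 ✓

x = 0


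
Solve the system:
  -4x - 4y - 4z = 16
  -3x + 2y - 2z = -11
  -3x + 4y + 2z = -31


Using Cramer's rule. Expand each determinant along the first row.
D  = (-4)*[2*2 - (-2)*4] - (-4)*[(-3)*2 - (-2)*(-3)] + (-4)*[(-3)*4 - 2*(-3)]
  = (-4)*(12) - (-4)*(-12) + (-4)*(-6) = -72
Dx = 16*[2*2 - (-2)*4] - (-4)*[(-11)*2 - (-2)*(-31)] + (-4)*[(-11)*4 - 2*(-31)]
  = 16*(12) - (-4)*(-84) + (-4)*(18) = -216
Dy = (-4)*[(-11)*2 - (-2)*(-31)] - 16*[(-3)*2 - (-2)*(-3)] + (-4)*[(-3)*(-31) - (-11)*(-3)]
  = (-4)*(-84) - 16*(-12) + (-4)*(60) = 288
Dz = (-4)*[2*(-31) - (-11)*4] - (-4)*[(-3)*(-31) - (-11)*(-3)] + 16*[(-3)*4 - 2*(-3)]
  = (-4)*(-18) - (-4)*(60) + 16*(-6) = 216
x = Dx/D = -216/-72 = 3, y = Dy/D = 288/-72 = -4, z = Dz/D = 216/-72 = -3
Check eq1: (-4)(3) + (-4)(-4) + (-4)(-3) = 16 = 16 ✓
Check eq2: (-3)(3) + (2)(-4) + (-2)(-3) = -11 = -11 ✓
Check eq3: (-3)(3) + (4)(-4) + (2)(-3) = -31 = -31 ✓

x = 3, y = -4, z = -3


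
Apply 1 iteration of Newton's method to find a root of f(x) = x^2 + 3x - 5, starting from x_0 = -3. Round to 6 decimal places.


Newton's method: x_(n+1) = x_n - f(x_n)/f'(x_n)
f(x) = x^2 + 3x - 5
f'(x) = 2x + 3

Iteration 1:
  f(-3.000000) = -5.000000
  f'(-3.000000) = -3.000000
  x_1 = -3.000000 - (-5.000000)/(-3.000000) = -4.666667

x_1 = -4.666667


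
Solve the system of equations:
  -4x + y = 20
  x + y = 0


Using Cramer's rule:
Determinant D = (-4)(1) - (1)(1) = -4 - 1 = -5
Dx = (20)(1) - (0)(1) = 20 - 0 = 20
Dy = (-4)(0) - (1)(20) = 0 - 20 = -20
x = Dx/D = 20/-5 = -4
y = Dy/D = -20/-5 = 4

x = -4, y = 4


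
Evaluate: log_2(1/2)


We need the exponent such that 2^? = 1/2
2^(-1) = 1/2^1 = 1/2
Therefore log_2(1/2) = -1

-1


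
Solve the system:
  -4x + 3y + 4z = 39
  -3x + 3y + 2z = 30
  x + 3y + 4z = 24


Using Cramer's rule. Expand each determinant along the first row.
D  = (-4)*[3*4 - 2*3] - 3*[(-3)*4 - 2*1] + 4*[(-3)*3 - 3*1]
  = (-4)*(6) - 3*(-14) + 4*(-12) = -30
Dx = 39*[3*4 - 2*3] - 3*[30*4 - 2*24] + 4*[30*3 - 3*24]
  = 39*(6) - 3*(72) + 4*(18) = 90
Dy = (-4)*[30*4 - 2*24] - 39*[(-3)*4 - 2*1] + 4*[(-3)*24 - 30*1]
  = (-4)*(72) - 39*(-14) + 4*(-102) = -150
Dz = (-4)*[3*24 - 30*3] - 3*[(-3)*24 - 30*1] + 39*[(-3)*3 - 3*1]
  = (-4)*(-18) - 3*(-102) + 39*(-12) = -90
x = Dx/D = 90/-30 = -3, y = Dy/D = -150/-30 = 5, z = Dz/D = -90/-30 = 3
Check eq1: (-4)(-3) + (3)(5) + (4)(3) = 39 = 39 ✓
Check eq2: (-3)(-3) + (3)(5) + (2)(3) = 30 = 30 ✓
Check eq3: (1)(-3) + (3)(5) + (4)(3) = 24 = 24 ✓

x = -3, y = 5, z = 3


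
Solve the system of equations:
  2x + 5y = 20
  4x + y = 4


Using Cramer's rule:
Determinant D = (2)(1) - (4)(5) = 2 - 20 = -18
Dx = (20)(1) - (4)(5) = 20 - 20 = 0
Dy = (2)(4) - (4)(20) = 8 - 80 = -72
x = Dx/D = 0/-18 = 0
y = Dy/D = -72/-18 = 4

x = 0, y = 4
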